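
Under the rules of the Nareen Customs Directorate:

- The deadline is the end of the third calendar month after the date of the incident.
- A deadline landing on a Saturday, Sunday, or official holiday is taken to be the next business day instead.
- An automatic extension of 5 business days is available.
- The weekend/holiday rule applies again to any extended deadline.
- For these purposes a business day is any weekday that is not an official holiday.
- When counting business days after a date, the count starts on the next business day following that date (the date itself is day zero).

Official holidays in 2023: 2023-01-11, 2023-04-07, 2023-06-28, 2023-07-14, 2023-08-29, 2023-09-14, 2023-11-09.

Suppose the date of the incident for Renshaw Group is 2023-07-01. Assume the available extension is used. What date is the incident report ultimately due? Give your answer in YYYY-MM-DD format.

2023-11-07

3 months after 2023-07-01 falls in October 2023; the last day of that month is 2023-10-31.
2023-10-31 (Tuesday) is already a business day.
Counting 5 further business days from 2023-10-31 reaches 2023-11-07.
2023-11-07 (Tuesday) is already a business day.
Deadline: 2023-11-07.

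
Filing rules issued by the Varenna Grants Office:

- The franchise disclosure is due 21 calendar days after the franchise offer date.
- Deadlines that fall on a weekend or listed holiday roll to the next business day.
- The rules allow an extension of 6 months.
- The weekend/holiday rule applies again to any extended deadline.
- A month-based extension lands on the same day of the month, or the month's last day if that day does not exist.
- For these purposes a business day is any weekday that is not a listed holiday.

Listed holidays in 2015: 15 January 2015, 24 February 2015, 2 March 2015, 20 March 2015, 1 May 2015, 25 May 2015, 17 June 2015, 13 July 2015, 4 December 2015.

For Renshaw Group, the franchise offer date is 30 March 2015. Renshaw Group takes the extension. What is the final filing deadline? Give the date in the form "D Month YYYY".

20 October 2015

21 calendar days after 30 March 2015 is 20 April 2015.
20 April 2015 is a Monday and not a listed holiday, so it stands.
Add 6 months to 20 April 2015: 20 October 2015.
20 October 2015 falls on a Tuesday, which is a business day, so no adjustment is needed.
Final deadline: 20 October 2015.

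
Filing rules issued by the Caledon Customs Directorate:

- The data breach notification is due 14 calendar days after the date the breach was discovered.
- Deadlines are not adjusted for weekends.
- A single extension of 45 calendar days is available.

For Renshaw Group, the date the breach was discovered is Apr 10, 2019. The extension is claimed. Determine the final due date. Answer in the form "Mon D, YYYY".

From Apr 10, 2019, 14 calendar days later is Apr 24, 2019.
No adjustment is made for weekends or holidays, so Apr 24, 2019 stands.
Applying the 45-calendar-day extension: Apr 24, 2019 + 45 days = Jun 8, 2019.
No adjustment is made for weekends or holidays, so Jun 8, 2019 stands.
So the filing is due Jun 8, 2019.

Jun 8, 2019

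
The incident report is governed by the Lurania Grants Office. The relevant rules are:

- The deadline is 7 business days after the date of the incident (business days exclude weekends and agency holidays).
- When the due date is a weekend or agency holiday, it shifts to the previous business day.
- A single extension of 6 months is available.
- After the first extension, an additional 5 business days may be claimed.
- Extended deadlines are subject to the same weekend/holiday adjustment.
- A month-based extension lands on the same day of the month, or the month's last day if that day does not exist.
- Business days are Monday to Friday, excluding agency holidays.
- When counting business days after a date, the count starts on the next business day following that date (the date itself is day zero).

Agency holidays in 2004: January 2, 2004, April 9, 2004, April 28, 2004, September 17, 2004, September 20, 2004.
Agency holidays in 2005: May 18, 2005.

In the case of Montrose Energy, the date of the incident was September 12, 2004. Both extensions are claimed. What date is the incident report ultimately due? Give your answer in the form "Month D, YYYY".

March 30, 2005

7 business days after September 12, 2004, excluding weekends and holidays, is September 23, 2004.
September 23, 2004 (Thursday) is already a business day.
Add 6 months to September 23, 2004: March 23, 2005.
March 23, 2005 (Wednesday) is already a business day.
The 5-business-day extension runs from March 23, 2005 to March 30, 2005.
Since March 30, 2005 is a Wednesday and not a holiday, the date is unchanged.
Final deadline: March 30, 2005.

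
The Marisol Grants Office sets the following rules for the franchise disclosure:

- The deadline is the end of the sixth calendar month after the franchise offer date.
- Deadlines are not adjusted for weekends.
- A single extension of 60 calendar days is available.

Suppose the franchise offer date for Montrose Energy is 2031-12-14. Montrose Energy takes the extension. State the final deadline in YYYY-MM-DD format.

2032-08-29

6 months after 2031-12-14 falls in June 2032; the last day of that month is 2032-06-30.
2032-06-30 falls on a Wednesday. The rules make no weekend/holiday allowance, so it remains 2032-06-30.
Applying the 60-calendar-day extension: 2032-06-30 + 60 days = 2032-08-29.
2032-08-29 falls on a Sunday. The rules make no weekend/holiday allowance, so it remains 2032-08-29.
So the filing is due 2032-08-29.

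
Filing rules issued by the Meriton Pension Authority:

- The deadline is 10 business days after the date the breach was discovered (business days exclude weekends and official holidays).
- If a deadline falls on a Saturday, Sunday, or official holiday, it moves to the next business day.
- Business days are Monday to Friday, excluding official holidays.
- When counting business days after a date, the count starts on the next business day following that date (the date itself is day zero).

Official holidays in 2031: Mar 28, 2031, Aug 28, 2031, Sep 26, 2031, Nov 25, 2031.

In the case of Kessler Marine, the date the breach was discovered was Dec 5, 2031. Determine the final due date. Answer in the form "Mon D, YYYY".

Dec 19, 2031

10 business days after Dec 5, 2031, excluding weekends and holidays, is Dec 19, 2031.
Since Dec 19, 2031 is a Friday and not a holiday, the date is unchanged.
Deadline: Dec 19, 2031.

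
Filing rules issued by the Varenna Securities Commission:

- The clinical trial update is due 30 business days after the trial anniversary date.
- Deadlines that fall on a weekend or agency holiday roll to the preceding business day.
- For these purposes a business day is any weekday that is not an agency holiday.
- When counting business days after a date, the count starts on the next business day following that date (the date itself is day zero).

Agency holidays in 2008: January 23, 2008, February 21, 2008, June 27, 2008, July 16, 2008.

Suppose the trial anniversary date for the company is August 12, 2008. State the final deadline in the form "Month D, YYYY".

Counting 30 business days after August 12, 2008 (skipping weekends and listed holidays) reaches September 23, 2008.
Since September 23, 2008 is a Tuesday and not a holiday, the date is unchanged.
Deadline: September 23, 2008.

September 23, 2008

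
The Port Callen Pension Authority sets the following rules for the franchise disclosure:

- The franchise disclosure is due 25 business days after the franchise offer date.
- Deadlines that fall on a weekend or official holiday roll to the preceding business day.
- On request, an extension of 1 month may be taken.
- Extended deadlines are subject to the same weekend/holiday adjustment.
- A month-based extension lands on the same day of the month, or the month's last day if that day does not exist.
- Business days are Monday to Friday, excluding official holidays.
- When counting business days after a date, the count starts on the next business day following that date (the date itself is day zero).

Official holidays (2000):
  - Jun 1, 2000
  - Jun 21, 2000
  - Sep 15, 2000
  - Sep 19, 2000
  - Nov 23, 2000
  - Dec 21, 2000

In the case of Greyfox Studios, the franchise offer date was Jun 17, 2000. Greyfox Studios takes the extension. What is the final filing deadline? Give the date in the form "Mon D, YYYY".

Counting 25 business days after Jun 17, 2000 (skipping weekends and listed holidays) reaches Jul 24, 2000.
Jul 24, 2000 is a Monday and not a listed holiday, so it stands.
Applying the 1 month extension: 1 month after Jul 24, 2000 is Aug 24, 2000.
Aug 24, 2000 is a Thursday and not a listed holiday, so it stands.
The final due date is Aug 24, 2000.

Aug 24, 2000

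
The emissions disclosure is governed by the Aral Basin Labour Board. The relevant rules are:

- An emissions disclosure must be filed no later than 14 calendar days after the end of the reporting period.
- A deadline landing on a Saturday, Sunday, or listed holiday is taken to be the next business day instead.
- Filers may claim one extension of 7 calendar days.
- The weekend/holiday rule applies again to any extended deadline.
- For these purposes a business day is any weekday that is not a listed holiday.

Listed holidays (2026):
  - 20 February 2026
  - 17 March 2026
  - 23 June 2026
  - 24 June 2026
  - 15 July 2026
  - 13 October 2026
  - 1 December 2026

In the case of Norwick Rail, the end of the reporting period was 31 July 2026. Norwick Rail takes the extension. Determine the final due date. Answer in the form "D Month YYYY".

21 August 2026

14 calendar days after 31 July 2026 is 14 August 2026.
14 August 2026 (Friday) is already a business day.
Applying the 7-calendar-day extension: 14 August 2026 + 7 days = 21 August 2026.
21 August 2026 falls on a Friday, which is a business day, so no adjustment is needed.
The final due date is 21 August 2026.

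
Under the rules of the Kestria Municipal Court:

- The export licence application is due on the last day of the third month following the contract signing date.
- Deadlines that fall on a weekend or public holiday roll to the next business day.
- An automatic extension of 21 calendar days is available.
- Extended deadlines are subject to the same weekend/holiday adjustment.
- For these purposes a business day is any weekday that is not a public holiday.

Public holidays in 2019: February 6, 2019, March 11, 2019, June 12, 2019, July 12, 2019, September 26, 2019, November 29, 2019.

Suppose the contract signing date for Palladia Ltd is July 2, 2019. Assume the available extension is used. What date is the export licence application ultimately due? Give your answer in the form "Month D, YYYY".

3 months after July 2, 2019 is October 2019; that month ends on October 31, 2019.
October 31, 2019 is a Thursday and not a listed holiday, so it stands.
The 21-calendar-day extension moves the deadline from October 31, 2019 to November 21, 2019.
Since November 21, 2019 is a Thursday and not a holiday, the date is unchanged.
Final deadline: November 21, 2019.

November 21, 2019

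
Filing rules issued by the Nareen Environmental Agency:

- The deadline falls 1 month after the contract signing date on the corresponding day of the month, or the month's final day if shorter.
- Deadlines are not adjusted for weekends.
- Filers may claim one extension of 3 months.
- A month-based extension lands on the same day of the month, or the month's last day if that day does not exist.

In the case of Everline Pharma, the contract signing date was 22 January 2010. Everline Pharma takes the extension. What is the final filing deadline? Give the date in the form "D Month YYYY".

1 month after 22 January 2010, on the same day of the month, is 22 February 2010.
22 February 2010 falls on a Monday. The rules make no weekend/holiday allowance, so it remains 22 February 2010.
The 3 months extension carries 22 February 2010 to 22 May 2010.
No adjustment is made for weekends or holidays, so 22 May 2010 stands.
So the filing is due 22 May 2010.

22 May 2010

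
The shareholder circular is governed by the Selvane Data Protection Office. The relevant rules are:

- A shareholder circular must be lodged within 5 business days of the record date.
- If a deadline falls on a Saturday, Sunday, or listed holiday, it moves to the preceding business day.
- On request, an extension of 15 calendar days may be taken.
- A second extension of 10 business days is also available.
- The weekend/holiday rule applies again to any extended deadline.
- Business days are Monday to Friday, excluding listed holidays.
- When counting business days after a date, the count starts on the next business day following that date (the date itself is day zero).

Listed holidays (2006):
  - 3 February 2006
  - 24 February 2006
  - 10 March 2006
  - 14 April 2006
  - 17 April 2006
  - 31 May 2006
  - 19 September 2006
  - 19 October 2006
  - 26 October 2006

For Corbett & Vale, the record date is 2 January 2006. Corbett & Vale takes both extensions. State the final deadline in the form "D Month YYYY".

8 February 2006

Counting 5 business days after 2 January 2006 (skipping weekends and listed holidays) reaches 9 January 2006.
9 January 2006 is a Monday and not a listed holiday, so it stands.
With the 15-day extension, 9 January 2006 becomes 24 January 2006.
24 January 2006 falls on a Tuesday, which is a business day, so no adjustment is needed.
The 10-business-day extension runs from 24 January 2006 to 8 February 2006.
8 February 2006 (Wednesday) is already a business day.
Deadline: 8 February 2006.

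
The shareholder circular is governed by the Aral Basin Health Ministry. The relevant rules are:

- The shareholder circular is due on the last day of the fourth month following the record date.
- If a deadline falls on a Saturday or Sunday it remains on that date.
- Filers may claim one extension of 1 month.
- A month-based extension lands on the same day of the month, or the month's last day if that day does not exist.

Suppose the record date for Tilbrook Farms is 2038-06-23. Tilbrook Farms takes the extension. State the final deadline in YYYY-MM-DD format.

2038-11-30

4 months after 2038-06-23 falls in October 2038; the last day of that month is 2038-10-31.
2038-10-31 is a Sunday; no weekend or holiday adjustment applies.
Add 1 month to 2038-10-31: 2038-11-30 (day 31 does not exist in November, so the month's last day is used).
2038-11-30 is a Tuesday; no weekend or holiday adjustment applies.
The final due date is 2038-11-30.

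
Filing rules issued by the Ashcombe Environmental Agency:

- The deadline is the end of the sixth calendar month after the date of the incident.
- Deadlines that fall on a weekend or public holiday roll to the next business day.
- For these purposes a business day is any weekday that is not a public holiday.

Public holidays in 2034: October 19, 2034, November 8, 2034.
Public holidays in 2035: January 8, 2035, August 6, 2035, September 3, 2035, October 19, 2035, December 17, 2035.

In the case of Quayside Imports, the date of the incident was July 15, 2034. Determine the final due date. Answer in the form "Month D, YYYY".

6 months after July 15, 2034 is January 2035; that month ends on January 31, 2035.
January 31, 2035 (Wednesday) is already a business day.
Deadline: January 31, 2035.

January 31, 2035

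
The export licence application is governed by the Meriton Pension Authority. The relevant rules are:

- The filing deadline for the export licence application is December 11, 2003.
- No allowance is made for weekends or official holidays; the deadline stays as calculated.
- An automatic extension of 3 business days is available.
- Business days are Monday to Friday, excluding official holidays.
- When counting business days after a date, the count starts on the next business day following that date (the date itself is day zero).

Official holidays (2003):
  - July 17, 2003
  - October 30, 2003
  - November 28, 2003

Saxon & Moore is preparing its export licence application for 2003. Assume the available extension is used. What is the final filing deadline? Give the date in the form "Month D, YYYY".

December 16, 2003

Start from the fixed due date, December 11, 2003.
No adjustment is made for weekends or holidays, so December 11, 2003 stands.
The 3-business-day extension runs from December 11, 2003 to December 16, 2003.
December 16, 2003 is a Tuesday; no weekend or holiday adjustment applies.
So the filing is due December 16, 2003.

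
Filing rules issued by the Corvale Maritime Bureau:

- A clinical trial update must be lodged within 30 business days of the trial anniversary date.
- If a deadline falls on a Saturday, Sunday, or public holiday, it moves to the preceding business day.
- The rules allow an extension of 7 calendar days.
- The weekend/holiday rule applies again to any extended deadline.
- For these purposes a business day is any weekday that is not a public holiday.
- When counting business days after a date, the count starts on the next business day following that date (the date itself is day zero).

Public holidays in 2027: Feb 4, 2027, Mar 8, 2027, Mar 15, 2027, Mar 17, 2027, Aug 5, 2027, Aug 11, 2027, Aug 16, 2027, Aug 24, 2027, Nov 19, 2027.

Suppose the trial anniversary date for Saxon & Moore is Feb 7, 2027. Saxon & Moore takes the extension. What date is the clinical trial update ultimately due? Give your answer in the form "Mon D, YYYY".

Starting the day after Feb 7, 2027 and counting 30 business days lands on Mar 24, 2027.
Mar 24, 2027 (Wednesday) is already a business day.
With the 7-day extension, Mar 24, 2027 becomes Mar 31, 2027.
Mar 31, 2027 is a Wednesday and not a listed holiday, so it stands.
The final due date is Mar 31, 2027.

Mar 31, 2027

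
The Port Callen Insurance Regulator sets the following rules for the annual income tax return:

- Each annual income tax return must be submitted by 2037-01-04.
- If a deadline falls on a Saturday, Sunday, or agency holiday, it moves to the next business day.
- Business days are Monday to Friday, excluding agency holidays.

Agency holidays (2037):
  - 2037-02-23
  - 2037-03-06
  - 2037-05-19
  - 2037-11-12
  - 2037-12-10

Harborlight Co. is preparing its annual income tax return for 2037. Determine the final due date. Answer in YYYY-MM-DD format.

2037-01-05

The stated deadline is 2037-01-04.
2037-01-04 is a Sunday; the next business day is 2037-01-05 (Monday).
So the filing is due 2037-01-05.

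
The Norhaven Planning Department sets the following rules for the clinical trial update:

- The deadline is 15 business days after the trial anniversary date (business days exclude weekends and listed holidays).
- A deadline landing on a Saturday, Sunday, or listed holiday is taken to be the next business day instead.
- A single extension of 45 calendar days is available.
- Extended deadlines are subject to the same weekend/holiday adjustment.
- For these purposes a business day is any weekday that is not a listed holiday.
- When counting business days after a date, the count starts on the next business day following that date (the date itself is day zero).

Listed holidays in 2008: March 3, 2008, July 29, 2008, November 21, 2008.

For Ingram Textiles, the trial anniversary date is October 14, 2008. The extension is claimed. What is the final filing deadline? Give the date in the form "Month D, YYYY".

December 19, 2008

Starting the day after October 14, 2008 and counting 15 business days lands on November 4, 2008.
November 4, 2008 falls on a Tuesday, which is a business day, so no adjustment is needed.
The 45-calendar-day extension moves the deadline from November 4, 2008 to December 19, 2008.
Since December 19, 2008 is a Friday and not a holiday, the date is unchanged.
Final deadline: December 19, 2008.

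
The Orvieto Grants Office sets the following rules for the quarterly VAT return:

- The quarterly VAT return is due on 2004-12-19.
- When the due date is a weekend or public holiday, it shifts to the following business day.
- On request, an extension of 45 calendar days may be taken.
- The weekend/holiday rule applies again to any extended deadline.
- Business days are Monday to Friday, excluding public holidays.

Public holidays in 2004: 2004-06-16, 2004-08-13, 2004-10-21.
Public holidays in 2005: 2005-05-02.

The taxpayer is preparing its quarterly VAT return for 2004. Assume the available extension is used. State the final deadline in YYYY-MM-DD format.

The stated deadline is 2004-12-19.
2004-12-19 is a Sunday, so it moves to the next business day, 2004-12-20 (Monday).
The 45-calendar-day extension moves the deadline from 2004-12-20 to 2005-02-03.
2005-02-03 falls on a Thursday, which is a business day, so no adjustment is needed.
So the filing is due 2005-02-03.

2005-02-03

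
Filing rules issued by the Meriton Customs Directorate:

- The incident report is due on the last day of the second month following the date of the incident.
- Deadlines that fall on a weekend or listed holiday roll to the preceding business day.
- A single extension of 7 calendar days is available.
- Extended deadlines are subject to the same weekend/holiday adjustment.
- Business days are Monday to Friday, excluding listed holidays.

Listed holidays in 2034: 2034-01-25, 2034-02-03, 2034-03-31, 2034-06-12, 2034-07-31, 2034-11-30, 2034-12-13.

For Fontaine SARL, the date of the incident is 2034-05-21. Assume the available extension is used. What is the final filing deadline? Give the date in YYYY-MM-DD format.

2 months after 2034-05-21 is July 2034; that month ends on 2034-07-31.
2034-07-31 falls on a listed holiday. Rolling to the preceding business day gives 2034-07-28, a Friday.
Applying the 7-calendar-day extension: 2034-07-28 + 7 days = 2034-08-04.
Since 2034-08-04 is a Friday and not a holiday, the date is unchanged.
The final due date is 2034-08-04.

2034-08-04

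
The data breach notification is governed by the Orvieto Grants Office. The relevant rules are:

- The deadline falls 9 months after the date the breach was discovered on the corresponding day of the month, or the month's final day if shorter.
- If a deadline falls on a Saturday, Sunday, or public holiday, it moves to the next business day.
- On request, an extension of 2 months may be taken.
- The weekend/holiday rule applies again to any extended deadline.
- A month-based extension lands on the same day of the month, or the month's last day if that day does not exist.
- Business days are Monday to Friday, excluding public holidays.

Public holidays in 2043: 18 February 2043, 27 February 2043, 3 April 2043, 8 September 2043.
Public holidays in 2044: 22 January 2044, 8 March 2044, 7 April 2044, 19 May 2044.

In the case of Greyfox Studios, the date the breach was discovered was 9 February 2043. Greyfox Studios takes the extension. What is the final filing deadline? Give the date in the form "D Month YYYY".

11 January 2044

Moving 9 months forward from 9 February 2043 on the corresponding day gives 9 November 2043.
9 November 2043 (Monday) is already a business day.
Add 2 months to 9 November 2043: 9 January 2044.
9 January 2044 is a Saturday, so it moves to the next business day, 11 January 2044 (Monday).
The final due date is 11 January 2044.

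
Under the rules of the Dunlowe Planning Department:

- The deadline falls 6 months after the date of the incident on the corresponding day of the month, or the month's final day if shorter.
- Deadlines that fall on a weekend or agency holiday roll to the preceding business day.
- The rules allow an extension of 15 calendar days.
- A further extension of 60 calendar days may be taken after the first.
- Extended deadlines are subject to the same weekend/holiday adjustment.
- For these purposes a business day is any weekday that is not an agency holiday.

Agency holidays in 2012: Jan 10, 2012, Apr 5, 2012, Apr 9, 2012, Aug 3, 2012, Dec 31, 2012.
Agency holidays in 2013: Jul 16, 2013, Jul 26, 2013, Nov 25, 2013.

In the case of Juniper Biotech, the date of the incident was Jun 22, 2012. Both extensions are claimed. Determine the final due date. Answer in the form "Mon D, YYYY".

Mar 5, 2013

6 months after Jun 22, 2012, on the same day of the month, is Dec 22, 2012.
Because Dec 22, 2012 is a Saturday, the deadline becomes Dec 21, 2012 (Friday).
With the 15-day extension, Dec 21, 2012 becomes Jan 5, 2013.
Jan 5, 2013 is a Saturday, so it moves to the preceding business day, Jan 4, 2013 (Friday).
With the 60-day extension, Jan 4, 2013 becomes Mar 5, 2013.
Mar 5, 2013 falls on a Tuesday, which is a business day, so no adjustment is needed.
The final due date is Mar 5, 2013.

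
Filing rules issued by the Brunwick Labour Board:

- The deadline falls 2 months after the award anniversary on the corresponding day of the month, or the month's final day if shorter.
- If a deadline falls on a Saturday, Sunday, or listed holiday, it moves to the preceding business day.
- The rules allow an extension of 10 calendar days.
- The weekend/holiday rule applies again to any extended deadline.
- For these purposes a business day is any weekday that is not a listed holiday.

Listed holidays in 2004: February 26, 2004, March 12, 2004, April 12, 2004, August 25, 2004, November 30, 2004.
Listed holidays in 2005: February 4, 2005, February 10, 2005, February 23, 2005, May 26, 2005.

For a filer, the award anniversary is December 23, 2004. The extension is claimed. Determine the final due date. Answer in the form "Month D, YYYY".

2 months from December 23, 2004 is February 23, 2005.
February 23, 2005 falls on a listed holiday. Rolling to the preceding business day gives February 22, 2005, a Tuesday.
The 10-calendar-day extension moves the deadline from February 22, 2005 to March 4, 2005.
March 4, 2005 falls on a Friday, which is a business day, so no adjustment is needed.
The final due date is March 4, 2005.

March 4, 2005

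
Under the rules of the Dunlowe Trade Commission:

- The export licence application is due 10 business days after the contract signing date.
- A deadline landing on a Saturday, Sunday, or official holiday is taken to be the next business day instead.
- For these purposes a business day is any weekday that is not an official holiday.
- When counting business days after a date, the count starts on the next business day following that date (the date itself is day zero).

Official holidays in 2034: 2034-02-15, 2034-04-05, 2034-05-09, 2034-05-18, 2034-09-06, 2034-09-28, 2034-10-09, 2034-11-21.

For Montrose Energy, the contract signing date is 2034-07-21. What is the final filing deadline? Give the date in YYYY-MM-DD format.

10 business days after 2034-07-21, excluding weekends and holidays, is 2034-08-04.
2034-08-04 (Friday) is already a business day.
Final deadline: 2034-08-04.

2034-08-04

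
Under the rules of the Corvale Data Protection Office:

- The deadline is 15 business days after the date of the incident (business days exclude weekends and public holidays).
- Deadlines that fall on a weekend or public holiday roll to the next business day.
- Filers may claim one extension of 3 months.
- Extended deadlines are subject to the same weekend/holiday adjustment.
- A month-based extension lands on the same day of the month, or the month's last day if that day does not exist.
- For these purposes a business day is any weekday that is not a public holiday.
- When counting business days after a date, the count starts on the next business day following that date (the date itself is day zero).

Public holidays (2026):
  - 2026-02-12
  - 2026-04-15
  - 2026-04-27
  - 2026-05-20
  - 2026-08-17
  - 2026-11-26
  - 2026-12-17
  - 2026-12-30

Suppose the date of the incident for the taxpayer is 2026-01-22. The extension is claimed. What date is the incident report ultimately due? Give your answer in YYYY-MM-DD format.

2026-05-13

Counting 15 business days after 2026-01-22 (skipping weekends and listed holidays) reaches 2026-02-13.
2026-02-13 falls on a Friday, which is a business day, so no adjustment is needed.
Applying the 3 months extension: 3 months after 2026-02-13 is 2026-05-13.
2026-05-13 (Wednesday) is already a business day.
So the filing is due 2026-05-13.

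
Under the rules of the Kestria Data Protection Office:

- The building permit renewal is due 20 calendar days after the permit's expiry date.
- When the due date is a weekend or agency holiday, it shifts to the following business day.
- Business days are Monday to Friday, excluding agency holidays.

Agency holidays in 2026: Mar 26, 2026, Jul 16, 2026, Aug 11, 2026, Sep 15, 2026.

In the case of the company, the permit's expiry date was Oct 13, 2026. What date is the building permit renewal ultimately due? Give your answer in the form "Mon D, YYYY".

Nov 2, 2026

Adding 20 calendar days to Oct 13, 2026 gives Nov 2, 2026.
Nov 2, 2026 (Monday) is already a business day.
Final deadline: Nov 2, 2026.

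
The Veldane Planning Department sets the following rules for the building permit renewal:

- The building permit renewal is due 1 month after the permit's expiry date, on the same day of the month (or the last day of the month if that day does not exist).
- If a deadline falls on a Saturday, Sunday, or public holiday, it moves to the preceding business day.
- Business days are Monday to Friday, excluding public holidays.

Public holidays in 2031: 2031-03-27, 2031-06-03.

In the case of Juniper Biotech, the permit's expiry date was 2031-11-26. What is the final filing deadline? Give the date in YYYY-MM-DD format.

2031-12-26

Moving 1 month forward from 2031-11-26 on the corresponding day gives 2031-12-26.
Since 2031-12-26 is a Friday and not a holiday, the date is unchanged.
So the filing is due 2031-12-26.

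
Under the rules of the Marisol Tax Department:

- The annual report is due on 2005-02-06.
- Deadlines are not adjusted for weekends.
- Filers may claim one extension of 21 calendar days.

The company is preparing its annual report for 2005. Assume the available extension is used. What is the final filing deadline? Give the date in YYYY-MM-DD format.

2005-02-27

Start from the fixed due date, 2005-02-06.
No adjustment is made for weekends or holidays, so 2005-02-06 stands.
With the 21-day extension, 2005-02-06 becomes 2005-02-27.
2005-02-27 is a Sunday; no weekend or holiday adjustment applies.
So the filing is due 2005-02-27.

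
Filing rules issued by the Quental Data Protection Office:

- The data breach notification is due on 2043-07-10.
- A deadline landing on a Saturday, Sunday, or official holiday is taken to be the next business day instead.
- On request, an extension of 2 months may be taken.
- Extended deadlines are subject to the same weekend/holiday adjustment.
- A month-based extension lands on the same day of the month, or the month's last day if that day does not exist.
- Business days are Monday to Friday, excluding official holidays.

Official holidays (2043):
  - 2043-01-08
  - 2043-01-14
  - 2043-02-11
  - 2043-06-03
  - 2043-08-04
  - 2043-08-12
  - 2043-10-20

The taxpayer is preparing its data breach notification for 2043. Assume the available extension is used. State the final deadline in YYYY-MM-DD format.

The statutory due date is 2043-07-10.
Since 2043-07-10 is a Friday and not a holiday, the date is unchanged.
Applying the 2 months extension: 2 months after 2043-07-10 is 2043-09-10.
2043-09-10 (Thursday) is already a business day.
The final due date is 2043-09-10.

2043-09-10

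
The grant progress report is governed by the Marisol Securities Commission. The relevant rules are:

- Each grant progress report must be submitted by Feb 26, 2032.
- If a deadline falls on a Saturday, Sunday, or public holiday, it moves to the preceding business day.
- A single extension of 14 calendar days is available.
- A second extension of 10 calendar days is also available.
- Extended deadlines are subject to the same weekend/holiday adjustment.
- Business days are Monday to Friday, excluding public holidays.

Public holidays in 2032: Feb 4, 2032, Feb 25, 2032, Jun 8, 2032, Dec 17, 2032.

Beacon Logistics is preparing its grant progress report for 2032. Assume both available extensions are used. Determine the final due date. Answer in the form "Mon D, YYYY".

The stated deadline is Feb 26, 2032.
Feb 26, 2032 falls on a Thursday, which is a business day, so no adjustment is needed.
Add the 14 calendar-day extension to Feb 26, 2032: Mar 11, 2032.
Mar 11, 2032 (Thursday) is already a business day.
With the 10-day extension, Mar 11, 2032 becomes Mar 21, 2032.
Mar 21, 2032 is a Sunday; the preceding business day is Mar 19, 2032 (Friday).
Deadline: Mar 19, 2032.

Mar 19, 2032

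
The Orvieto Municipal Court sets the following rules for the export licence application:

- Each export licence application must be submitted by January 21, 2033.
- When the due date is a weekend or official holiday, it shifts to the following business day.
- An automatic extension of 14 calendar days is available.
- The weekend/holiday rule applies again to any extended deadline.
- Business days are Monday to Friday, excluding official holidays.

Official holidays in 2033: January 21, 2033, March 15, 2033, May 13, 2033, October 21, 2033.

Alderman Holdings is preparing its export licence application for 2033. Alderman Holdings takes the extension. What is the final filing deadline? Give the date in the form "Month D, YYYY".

Start from the fixed due date, January 21, 2033.
January 21, 2033 is a listed holiday, so it moves to the next business day, January 24, 2033 (Monday).
Applying the 14-calendar-day extension: January 24, 2033 + 14 days = February 7, 2033.
February 7, 2033 (Monday) is already a business day.
The final due date is February 7, 2033.

February 7, 2033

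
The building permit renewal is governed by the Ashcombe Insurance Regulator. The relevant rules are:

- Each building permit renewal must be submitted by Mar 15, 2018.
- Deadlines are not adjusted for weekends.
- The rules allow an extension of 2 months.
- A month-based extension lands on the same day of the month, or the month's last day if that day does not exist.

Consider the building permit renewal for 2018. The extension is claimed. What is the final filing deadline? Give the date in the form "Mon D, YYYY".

The statutory due date is Mar 15, 2018.
Mar 15, 2018 is a Thursday; no weekend or holiday adjustment applies.
Add 2 months to Mar 15, 2018: May 15, 2018.
May 15, 2018 falls on a Tuesday. The rules make no weekend/holiday allowance, so it remains May 15, 2018.
The final due date is May 15, 2018.

May 15, 2018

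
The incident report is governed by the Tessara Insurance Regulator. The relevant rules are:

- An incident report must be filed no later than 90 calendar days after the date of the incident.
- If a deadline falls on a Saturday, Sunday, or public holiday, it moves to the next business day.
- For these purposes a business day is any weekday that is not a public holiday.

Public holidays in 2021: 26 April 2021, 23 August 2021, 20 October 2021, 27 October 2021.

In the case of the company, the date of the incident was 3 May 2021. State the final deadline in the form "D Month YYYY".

2 August 2021

90 calendar days after 3 May 2021 is 1 August 2021.
Because 1 August 2021 is a Sunday, the deadline becomes 2 August 2021 (Monday).
So the filing is due 2 August 2021.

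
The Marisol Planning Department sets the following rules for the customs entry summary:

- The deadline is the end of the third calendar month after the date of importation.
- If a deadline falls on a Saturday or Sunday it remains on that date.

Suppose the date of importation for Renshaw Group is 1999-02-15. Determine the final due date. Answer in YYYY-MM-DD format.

1999-05-31

3 months after 1999-02-15 is May 1999; that month ends on 1999-05-31.
No adjustment is made for weekends or holidays, so 1999-05-31 stands.
The final due date is 1999-05-31.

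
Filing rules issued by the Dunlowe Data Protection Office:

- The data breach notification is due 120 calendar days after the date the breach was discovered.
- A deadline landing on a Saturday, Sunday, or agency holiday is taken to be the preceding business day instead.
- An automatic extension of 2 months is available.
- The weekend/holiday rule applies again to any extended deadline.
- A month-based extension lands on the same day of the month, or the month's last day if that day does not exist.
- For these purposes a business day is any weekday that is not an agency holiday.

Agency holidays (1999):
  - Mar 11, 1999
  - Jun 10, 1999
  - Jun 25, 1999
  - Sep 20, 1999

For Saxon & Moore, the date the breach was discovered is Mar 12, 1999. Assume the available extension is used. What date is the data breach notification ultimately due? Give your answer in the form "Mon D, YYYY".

120 calendar days after Mar 12, 1999 is Jul 10, 1999.
Because Jul 10, 1999 is a Saturday, the deadline becomes Jul 9, 1999 (Friday).
Applying the 2 months extension: 2 months after Jul 9, 1999 is Sep 9, 1999.
Sep 9, 1999 falls on a Thursday, which is a business day, so no adjustment is needed.
The final due date is Sep 9, 1999.

Sep 9, 1999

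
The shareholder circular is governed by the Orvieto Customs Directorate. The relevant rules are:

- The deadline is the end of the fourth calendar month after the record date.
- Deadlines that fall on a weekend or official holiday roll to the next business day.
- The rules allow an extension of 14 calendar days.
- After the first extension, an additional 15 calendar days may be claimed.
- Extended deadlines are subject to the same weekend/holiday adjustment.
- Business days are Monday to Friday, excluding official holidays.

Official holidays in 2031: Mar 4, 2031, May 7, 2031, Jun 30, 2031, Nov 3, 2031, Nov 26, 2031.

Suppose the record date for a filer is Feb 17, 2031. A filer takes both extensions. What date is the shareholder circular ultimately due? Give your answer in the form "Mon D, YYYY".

The fourth month after Feb 17, 2031 is June 2031, whose last day is Jun 30, 2031.
Jun 30, 2031 falls on a listed holiday. Rolling to the next business day gives Jul 1, 2031, a Tuesday.
Applying the 14-calendar-day extension: Jul 1, 2031 + 14 days = Jul 15, 2031.
Jul 15, 2031 (Tuesday) is already a business day.
Applying the 15-calendar-day extension: Jul 15, 2031 + 15 days = Jul 30, 2031.
Jul 30, 2031 falls on a Wednesday, which is a business day, so no adjustment is needed.
Deadline: Jul 30, 2031.

Jul 30, 2031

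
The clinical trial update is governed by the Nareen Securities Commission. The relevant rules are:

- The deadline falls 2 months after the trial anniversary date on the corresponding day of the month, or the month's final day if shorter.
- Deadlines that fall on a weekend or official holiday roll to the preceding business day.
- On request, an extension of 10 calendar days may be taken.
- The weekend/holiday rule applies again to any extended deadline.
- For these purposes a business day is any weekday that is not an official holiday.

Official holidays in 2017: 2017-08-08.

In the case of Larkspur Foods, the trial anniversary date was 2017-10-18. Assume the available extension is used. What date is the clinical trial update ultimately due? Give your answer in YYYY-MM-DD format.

2 months from 2017-10-18 is 2017-12-18.
Since 2017-12-18 is a Monday and not a holiday, the date is unchanged.
Applying the 10-calendar-day extension: 2017-12-18 + 10 days = 2017-12-28.
Since 2017-12-28 is a Thursday and not a holiday, the date is unchanged.
The final due date is 2017-12-28.

2017-12-28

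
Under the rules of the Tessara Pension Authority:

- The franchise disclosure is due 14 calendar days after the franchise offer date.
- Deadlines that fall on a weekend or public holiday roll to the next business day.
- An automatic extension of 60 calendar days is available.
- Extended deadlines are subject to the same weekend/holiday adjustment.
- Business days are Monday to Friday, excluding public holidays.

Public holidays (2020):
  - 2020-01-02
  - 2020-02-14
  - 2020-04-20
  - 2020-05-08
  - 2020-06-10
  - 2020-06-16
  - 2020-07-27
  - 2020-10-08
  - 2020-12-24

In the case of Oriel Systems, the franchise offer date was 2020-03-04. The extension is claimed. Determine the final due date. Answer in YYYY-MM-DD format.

2020-05-18

Adding 14 calendar days to 2020-03-04 gives 2020-03-18.
2020-03-18 (Wednesday) is already a business day.
Add the 60 calendar-day extension to 2020-03-18: 2020-05-17.
2020-05-17 is a Sunday, so it moves to the next business day, 2020-05-18 (Monday).
Deadline: 2020-05-18.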